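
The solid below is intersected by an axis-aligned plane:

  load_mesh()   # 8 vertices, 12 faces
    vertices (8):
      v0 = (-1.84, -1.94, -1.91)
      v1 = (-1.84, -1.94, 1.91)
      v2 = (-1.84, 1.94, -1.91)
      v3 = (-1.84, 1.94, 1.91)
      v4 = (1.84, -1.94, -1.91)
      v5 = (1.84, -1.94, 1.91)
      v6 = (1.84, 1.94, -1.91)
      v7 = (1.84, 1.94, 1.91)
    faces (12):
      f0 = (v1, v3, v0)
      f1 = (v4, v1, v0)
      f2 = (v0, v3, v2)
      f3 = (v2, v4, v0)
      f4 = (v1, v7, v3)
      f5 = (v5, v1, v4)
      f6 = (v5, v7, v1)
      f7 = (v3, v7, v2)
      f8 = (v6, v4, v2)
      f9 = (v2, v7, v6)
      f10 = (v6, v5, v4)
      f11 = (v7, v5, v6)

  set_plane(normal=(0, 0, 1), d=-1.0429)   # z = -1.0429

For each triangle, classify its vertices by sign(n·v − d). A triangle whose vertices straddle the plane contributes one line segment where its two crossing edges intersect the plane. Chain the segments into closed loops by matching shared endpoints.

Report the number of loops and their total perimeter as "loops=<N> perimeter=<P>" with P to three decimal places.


Straddling triangles (8 of 12):
  (v1,v3,v0) [++-] → (-1.84, -1.05928, -1.0429)–(-1.84, -1.94, -1.0429)  len=0.8807
  (v4,v1,v0) [-+-] → (1.00468, -1.94, -1.0429)–(-1.84, -1.94, -1.0429)  len=2.8447
  (v0,v3,v2) [-+-] → (-1.84, -1.05928, -1.0429)–(-1.84, 1.94, -1.0429)  len=2.9993
  (v5,v1,v4) [++-] → (1.00468, -1.94, -1.0429)–(1.84, -1.94, -1.0429)  len=0.8353
  (v3,v7,v2) [++-] → (-1.00468, 1.94, -1.0429)–(-1.84, 1.94, -1.0429)  len=0.8353
  (v2,v7,v6) [-+-] → (-1.00468, 1.94, -1.0429)–(1.84, 1.94, -1.0429)  len=2.8447
  (v6,v5,v4) [-+-] → (1.84, 1.05928, -1.0429)–(1.84, -1.94, -1.0429)  len=2.9993
  (v7,v5,v6) [++-] → (1.84, 1.05928, -1.0429)–(1.84, 1.94, -1.0429)  len=0.8807

Chained into 1 loop(s):
  loop 1: 8 segments, perimeter = 15.1200
Total perimeter = 15.120

loops=1 perimeter=15.120


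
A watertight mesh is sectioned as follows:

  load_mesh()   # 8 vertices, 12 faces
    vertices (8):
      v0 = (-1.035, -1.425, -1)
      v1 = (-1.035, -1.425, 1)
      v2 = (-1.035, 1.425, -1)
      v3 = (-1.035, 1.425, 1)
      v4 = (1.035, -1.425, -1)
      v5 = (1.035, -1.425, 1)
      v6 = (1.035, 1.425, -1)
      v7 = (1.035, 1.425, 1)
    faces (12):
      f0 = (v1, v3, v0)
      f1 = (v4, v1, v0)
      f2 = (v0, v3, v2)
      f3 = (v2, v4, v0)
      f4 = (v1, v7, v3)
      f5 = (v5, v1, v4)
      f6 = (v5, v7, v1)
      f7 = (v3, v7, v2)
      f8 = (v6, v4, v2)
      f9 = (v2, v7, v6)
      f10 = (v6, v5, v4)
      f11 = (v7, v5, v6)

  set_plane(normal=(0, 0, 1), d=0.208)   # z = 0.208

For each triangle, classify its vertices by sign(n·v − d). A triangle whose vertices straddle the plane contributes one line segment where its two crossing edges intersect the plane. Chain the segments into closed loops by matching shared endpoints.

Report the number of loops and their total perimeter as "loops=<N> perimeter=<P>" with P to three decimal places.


Straddling triangles (8 of 12):
  (v1,v3,v0) [++-] → (-1.035, 0.2964, 0.208)–(-1.035, -1.425, 0.208)  len=1.7214
  (v4,v1,v0) [-+-] → (-0.21528, -1.425, 0.208)–(-1.035, -1.425, 0.208)  len=0.8197
  (v0,v3,v2) [-+-] → (-1.035, 0.2964, 0.208)–(-1.035, 1.425, 0.208)  len=1.1286
  (v5,v1,v4) [++-] → (-0.21528, -1.425, 0.208)–(1.035, -1.425, 0.208)  len=1.2503
  (v3,v7,v2) [++-] → (0.21528, 1.425, 0.208)–(-1.035, 1.425, 0.208)  len=1.2503
  (v2,v7,v6) [-+-] → (0.21528, 1.425, 0.208)–(1.035, 1.425, 0.208)  len=0.8197
  (v6,v5,v4) [-+-] → (1.035, -0.2964, 0.208)–(1.035, -1.425, 0.208)  len=1.1286
  (v7,v5,v6) [++-] → (1.035, -0.2964, 0.208)–(1.035, 1.425, 0.208)  len=1.7214

Chained into 1 loop(s):
  loop 1: 8 segments, perimeter = 9.8400
Total perimeter = 9.840

loops=1 perimeter=9.840


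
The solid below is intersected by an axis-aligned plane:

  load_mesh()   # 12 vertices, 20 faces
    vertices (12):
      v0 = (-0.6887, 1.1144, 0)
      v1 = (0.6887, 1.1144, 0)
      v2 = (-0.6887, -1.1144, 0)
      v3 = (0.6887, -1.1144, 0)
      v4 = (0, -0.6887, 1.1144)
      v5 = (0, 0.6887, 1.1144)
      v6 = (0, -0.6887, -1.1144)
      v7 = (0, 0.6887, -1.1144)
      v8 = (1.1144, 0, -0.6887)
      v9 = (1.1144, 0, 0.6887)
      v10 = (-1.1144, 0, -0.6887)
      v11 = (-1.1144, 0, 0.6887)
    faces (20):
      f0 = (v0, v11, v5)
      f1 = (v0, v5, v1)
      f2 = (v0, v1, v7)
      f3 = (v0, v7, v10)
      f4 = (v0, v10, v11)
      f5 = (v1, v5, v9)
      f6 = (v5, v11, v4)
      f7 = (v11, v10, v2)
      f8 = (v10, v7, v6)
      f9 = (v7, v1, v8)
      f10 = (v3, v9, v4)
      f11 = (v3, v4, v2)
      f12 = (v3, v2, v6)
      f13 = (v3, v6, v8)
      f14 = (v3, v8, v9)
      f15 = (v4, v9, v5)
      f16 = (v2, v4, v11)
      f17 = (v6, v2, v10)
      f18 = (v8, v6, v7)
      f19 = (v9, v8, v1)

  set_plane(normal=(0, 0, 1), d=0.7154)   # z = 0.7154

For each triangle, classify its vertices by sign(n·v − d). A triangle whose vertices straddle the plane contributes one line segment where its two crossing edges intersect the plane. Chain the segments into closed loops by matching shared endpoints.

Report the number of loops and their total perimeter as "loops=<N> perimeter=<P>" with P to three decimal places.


loops=1 perimeter=5.673

Straddling triangles (8 of 20):
  (v0,v11,v5) [--+] → (-1.0445, 0.0431954, 0.7154)–(-0.246582, 0.841118, 0.7154)  len=1.1284
  (v0,v5,v1) [-+-] → (-0.246582, 0.841118, 0.7154)–(0.246582, 0.841118, 0.7154)  len=0.4932
  (v1,v5,v9) [-+-] → (0.246582, 0.841118, 0.7154)–(1.0445, 0.0431954, 0.7154)  len=1.1284
  (v5,v11,v4) [+-+] → (-1.0445, 0.0431954, 0.7154)–(-1.0445, -0.0431954, 0.7154)  len=0.0864
  (v3,v9,v4) [--+] → (1.0445, -0.0431954, 0.7154)–(0.246582, -0.841118, 0.7154)  len=1.1284
  (v3,v4,v2) [-+-] → (0.246582, -0.841118, 0.7154)–(-0.246582, -0.841118, 0.7154)  len=0.4932
  (v4,v9,v5) [+-+] → (1.0445, -0.0431954, 0.7154)–(1.0445, 0.0431954, 0.7154)  len=0.0864
  (v2,v4,v11) [-+-] → (-0.246582, -0.841118, 0.7154)–(-1.0445, -0.0431954, 0.7154)  len=1.1284

Chained into 1 loop(s):
  loop 1: 8 segments, perimeter = 5.6728
Total perimeter = 5.673


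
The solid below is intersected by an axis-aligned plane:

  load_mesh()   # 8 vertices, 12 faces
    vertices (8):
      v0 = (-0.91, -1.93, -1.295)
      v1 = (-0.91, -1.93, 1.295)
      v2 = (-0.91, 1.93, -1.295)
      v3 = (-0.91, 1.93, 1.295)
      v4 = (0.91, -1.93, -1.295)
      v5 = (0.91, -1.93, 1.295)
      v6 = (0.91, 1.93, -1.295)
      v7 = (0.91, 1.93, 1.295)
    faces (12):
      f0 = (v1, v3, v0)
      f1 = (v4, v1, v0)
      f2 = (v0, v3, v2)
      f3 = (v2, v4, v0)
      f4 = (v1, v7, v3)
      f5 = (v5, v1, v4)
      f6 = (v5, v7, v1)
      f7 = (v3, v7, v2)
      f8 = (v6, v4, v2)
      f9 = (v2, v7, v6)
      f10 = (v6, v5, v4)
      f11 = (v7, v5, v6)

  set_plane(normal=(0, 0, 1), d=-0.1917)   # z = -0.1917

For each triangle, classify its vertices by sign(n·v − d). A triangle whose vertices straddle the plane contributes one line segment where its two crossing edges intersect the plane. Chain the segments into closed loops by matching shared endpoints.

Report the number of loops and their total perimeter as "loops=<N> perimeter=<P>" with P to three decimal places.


loops=1 perimeter=11.360

Straddling triangles (8 of 12):
  (v1,v3,v0) [++-] → (-0.91, -0.2857, -0.1917)–(-0.91, -1.93, -0.1917)  len=1.6443
  (v4,v1,v0) [-+-] → (0.134708, -1.93, -0.1917)–(-0.91, -1.93, -0.1917)  len=1.0447
  (v0,v3,v2) [-+-] → (-0.91, -0.2857, -0.1917)–(-0.91, 1.93, -0.1917)  len=2.2157
  (v5,v1,v4) [++-] → (0.134708, -1.93, -0.1917)–(0.91, -1.93, -0.1917)  len=0.7753
  (v3,v7,v2) [++-] → (-0.134708, 1.93, -0.1917)–(-0.91, 1.93, -0.1917)  len=0.7753
  (v2,v7,v6) [-+-] → (-0.134708, 1.93, -0.1917)–(0.91, 1.93, -0.1917)  len=1.0447
  (v6,v5,v4) [-+-] → (0.91, 0.2857, -0.1917)–(0.91, -1.93, -0.1917)  len=2.2157
  (v7,v5,v6) [++-] → (0.91, 0.2857, -0.1917)–(0.91, 1.93, -0.1917)  len=1.6443

Chained into 1 loop(s):
  loop 1: 8 segments, perimeter = 11.3600
Total perimeter = 11.360


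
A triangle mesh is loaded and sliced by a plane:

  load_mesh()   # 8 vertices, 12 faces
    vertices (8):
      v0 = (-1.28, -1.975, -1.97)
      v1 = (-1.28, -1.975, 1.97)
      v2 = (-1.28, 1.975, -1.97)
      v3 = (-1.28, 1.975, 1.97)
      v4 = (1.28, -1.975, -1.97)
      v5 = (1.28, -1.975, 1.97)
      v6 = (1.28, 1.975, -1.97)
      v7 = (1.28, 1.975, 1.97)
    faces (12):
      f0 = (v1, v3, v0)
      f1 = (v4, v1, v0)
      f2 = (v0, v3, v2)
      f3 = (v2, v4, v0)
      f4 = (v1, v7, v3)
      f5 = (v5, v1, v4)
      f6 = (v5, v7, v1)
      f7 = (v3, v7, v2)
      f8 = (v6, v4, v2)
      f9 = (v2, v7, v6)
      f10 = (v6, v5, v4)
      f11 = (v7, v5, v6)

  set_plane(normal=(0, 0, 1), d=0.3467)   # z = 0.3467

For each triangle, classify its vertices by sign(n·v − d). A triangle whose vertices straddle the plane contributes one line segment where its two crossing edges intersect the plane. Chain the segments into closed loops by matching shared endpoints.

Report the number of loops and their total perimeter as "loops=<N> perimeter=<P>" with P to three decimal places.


loops=1 perimeter=13.020

Straddling triangles (8 of 12):
  (v1,v3,v0) [++-] → (-1.28, 0.34758, 0.3467)–(-1.28, -1.975, 0.3467)  len=2.3226
  (v4,v1,v0) [-+-] → (-0.225267, -1.975, 0.3467)–(-1.28, -1.975, 0.3467)  len=1.0547
  (v0,v3,v2) [-+-] → (-1.28, 0.34758, 0.3467)–(-1.28, 1.975, 0.3467)  len=1.6274
  (v5,v1,v4) [++-] → (-0.225267, -1.975, 0.3467)–(1.28, -1.975, 0.3467)  len=1.5053
  (v3,v7,v2) [++-] → (0.225267, 1.975, 0.3467)–(-1.28, 1.975, 0.3467)  len=1.5053
  (v2,v7,v6) [-+-] → (0.225267, 1.975, 0.3467)–(1.28, 1.975, 0.3467)  len=1.0547
  (v6,v5,v4) [-+-] → (1.28, -0.34758, 0.3467)–(1.28, -1.975, 0.3467)  len=1.6274
  (v7,v5,v6) [++-] → (1.28, -0.34758, 0.3467)–(1.28, 1.975, 0.3467)  len=2.3226

Chained into 1 loop(s):
  loop 1: 8 segments, perimeter = 13.0200
Total perimeter = 13.020


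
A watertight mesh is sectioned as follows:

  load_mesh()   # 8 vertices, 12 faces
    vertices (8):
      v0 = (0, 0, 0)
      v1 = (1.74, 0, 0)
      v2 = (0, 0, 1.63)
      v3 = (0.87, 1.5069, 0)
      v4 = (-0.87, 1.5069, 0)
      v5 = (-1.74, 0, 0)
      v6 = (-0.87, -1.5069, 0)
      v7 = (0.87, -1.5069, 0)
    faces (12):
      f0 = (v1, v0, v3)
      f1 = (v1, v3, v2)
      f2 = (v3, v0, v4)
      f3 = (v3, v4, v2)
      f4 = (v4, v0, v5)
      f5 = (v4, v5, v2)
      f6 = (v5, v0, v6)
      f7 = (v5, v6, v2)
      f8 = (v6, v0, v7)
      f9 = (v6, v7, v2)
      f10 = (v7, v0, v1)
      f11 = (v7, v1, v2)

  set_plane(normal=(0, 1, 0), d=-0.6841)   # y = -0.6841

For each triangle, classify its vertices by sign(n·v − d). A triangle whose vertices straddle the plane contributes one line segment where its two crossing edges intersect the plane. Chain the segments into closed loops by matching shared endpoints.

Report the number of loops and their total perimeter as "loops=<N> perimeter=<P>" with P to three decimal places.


loops=1 perimeter=6.084

Straddling triangles (6 of 12):
  (v5,v0,v6) [++-] → (-0.394961, -0.6841, 0)–(-1.34504, -0.6841, 0)  len=0.9501
  (v5,v6,v2) [+-+] → (-1.34504, -0.6841, 0)–(-0.394961, -0.6841, 0.890015)  len=1.3018
  (v6,v0,v7) [-+-] → (-0.394961, -0.6841, 0)–(0.394961, -0.6841, 0)  len=0.7899
  (v6,v7,v2) [--+] → (0.394961, -0.6841, 0.890015)–(-0.394961, -0.6841, 0.890015)  len=0.7899
  (v7,v0,v1) [-++] → (0.394961, -0.6841, 0)–(1.34504, -0.6841, 0)  len=0.9501
  (v7,v1,v2) [-++] → (1.34504, -0.6841, 0)–(0.394961, -0.6841, 0.890015)  len=1.3018

Chained into 1 loop(s):
  loop 1: 6 segments, perimeter = 6.0837
Total perimeter = 6.084


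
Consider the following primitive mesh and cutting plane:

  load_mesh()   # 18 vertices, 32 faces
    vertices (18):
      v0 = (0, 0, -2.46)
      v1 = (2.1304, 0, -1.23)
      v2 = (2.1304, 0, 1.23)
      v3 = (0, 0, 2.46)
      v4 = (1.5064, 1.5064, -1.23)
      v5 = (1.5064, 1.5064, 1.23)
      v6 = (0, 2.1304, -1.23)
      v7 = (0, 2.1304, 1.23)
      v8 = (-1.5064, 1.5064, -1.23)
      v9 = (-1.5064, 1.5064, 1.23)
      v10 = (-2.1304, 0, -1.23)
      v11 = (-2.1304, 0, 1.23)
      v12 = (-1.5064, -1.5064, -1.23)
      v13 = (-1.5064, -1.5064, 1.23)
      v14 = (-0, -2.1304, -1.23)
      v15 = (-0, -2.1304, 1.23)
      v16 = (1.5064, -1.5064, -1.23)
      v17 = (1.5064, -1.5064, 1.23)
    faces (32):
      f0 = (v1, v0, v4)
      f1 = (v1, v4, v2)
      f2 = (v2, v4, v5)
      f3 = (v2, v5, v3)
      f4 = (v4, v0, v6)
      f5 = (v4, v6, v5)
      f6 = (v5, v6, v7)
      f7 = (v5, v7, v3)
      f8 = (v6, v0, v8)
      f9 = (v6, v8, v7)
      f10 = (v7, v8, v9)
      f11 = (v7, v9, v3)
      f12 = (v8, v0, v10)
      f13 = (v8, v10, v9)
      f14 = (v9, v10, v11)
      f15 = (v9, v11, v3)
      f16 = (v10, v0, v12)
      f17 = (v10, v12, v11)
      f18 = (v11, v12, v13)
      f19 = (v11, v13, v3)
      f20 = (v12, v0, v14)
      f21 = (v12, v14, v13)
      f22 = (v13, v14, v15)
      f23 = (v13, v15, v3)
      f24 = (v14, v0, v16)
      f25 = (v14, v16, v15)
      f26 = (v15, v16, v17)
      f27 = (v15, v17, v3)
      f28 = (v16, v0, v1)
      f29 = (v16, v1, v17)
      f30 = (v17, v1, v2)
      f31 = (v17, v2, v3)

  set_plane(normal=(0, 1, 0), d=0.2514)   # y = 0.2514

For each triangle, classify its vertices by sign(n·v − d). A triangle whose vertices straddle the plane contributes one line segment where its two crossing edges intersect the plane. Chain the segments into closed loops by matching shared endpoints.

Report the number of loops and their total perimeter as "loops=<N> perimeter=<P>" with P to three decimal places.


loops=1 perimeter=14.152

Straddling triangles (12 of 32):
  (v1,v0,v4) [--+] → (0.2514, 0.2514, -2.25473)–(2.02626, 0.2514, -1.23)  len=2.0494
  (v1,v4,v2) [-+-] → (2.02626, 0.2514, -1.23)–(2.02626, 0.2514, 0.819456)  len=2.0495
  (v2,v4,v5) [-++] → (2.02626, 0.2514, 0.819456)–(2.02626, 0.2514, 1.23)  len=0.4105
  (v2,v5,v3) [-+-] → (2.02626, 0.2514, 1.23)–(0.2514, 0.2514, 2.25473)  len=2.0494
  (v4,v0,v6) [+-+] → (0.2514, 0.2514, -2.25473)–(0, 0.2514, -2.31485)  len=0.2585
  (v5,v7,v3) [++-] → (0, 0.2514, 2.31485)–(0.2514, 0.2514, 2.25473)  len=0.2585
  (v6,v0,v8) [+-+] → (0, 0.2514, -2.31485)–(-0.2514, 0.2514, -2.25473)  len=0.2585
  (v7,v9,v3) [++-] → (-0.2514, 0.2514, 2.25473)–(0, 0.2514, 2.31485)  len=0.2585
  (v8,v0,v10) [+--] → (-0.2514, 0.2514, -2.25473)–(-2.02626, 0.2514, -1.23)  len=2.0494
  (v8,v10,v9) [+-+] → (-2.02626, 0.2514, -1.23)–(-2.02626, 0.2514, -0.819456)  len=0.4105
  (v9,v10,v11) [+--] → (-2.02626, 0.2514, -0.819456)–(-2.02626, 0.2514, 1.23)  len=2.0495
  (v9,v11,v3) [+--] → (-2.02626, 0.2514, 1.23)–(-0.2514, 0.2514, 2.25473)  len=2.0494

Chained into 1 loop(s):
  loop 1: 12 segments, perimeter = 14.1517
Total perimeter = 14.152


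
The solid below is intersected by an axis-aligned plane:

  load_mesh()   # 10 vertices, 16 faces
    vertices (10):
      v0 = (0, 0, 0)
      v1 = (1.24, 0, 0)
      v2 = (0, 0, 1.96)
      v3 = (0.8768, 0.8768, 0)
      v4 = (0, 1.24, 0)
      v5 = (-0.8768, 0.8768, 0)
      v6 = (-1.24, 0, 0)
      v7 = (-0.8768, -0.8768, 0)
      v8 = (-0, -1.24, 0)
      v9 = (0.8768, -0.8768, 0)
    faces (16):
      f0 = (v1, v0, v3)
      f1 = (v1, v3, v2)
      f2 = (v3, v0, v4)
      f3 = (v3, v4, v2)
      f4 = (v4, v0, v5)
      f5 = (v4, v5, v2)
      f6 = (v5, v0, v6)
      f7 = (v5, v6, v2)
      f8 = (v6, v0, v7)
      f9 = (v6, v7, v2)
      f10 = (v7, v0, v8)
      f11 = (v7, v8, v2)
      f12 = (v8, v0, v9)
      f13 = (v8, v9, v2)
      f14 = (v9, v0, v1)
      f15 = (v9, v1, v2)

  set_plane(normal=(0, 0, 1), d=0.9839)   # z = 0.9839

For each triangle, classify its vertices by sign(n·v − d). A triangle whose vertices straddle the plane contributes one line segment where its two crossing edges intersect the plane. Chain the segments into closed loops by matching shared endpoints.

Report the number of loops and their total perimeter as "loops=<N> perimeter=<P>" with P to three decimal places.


Straddling triangles (8 of 16):
  (v1,v3,v2) [--+] → (0.436655, 0.436655, 0.9839)–(0.617533, 0, 0.9839)  len=0.4726
  (v3,v4,v2) [--+] → (0, 0.617533, 0.9839)–(0.436655, 0.436655, 0.9839)  len=0.4726
  (v4,v5,v2) [--+] → (-0.436655, 0.436655, 0.9839)–(0, 0.617533, 0.9839)  len=0.4726
  (v5,v6,v2) [--+] → (-0.617533, 0, 0.9839)–(-0.436655, 0.436655, 0.9839)  len=0.4726
  (v6,v7,v2) [--+] → (-0.436655, -0.436655, 0.9839)–(-0.617533, 0, 0.9839)  len=0.4726
  (v7,v8,v2) [--+] → (0, -0.617533, 0.9839)–(-0.436655, -0.436655, 0.9839)  len=0.4726
  (v8,v9,v2) [--+] → (0.436655, -0.436655, 0.9839)–(0, -0.617533, 0.9839)  len=0.4726
  (v9,v1,v2) [--+] → (0.617533, 0, 0.9839)–(0.436655, -0.436655, 0.9839)  len=0.4726

Chained into 1 loop(s):
  loop 1: 8 segments, perimeter = 3.7811
Total perimeter = 3.781

loops=1 perimeter=3.781


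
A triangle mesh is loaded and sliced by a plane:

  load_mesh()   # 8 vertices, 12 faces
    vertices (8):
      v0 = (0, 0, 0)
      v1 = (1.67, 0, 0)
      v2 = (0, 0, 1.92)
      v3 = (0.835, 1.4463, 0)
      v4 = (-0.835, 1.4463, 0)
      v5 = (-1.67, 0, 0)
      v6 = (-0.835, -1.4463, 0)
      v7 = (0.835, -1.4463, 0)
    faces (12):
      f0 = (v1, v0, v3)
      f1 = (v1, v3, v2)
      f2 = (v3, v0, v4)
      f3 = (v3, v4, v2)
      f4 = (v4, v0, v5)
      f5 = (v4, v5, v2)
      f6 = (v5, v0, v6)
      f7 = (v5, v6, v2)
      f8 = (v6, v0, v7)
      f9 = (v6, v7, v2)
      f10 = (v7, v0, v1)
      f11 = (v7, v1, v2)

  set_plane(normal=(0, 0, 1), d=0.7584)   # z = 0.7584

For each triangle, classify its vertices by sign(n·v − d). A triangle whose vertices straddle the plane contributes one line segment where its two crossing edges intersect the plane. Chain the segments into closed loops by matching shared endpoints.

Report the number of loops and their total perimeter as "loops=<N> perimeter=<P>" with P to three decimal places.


loops=1 perimeter=6.062

Straddling triangles (6 of 12):
  (v1,v3,v2) [--+] → (0.505175, 0.875011, 0.7584)–(1.01035, 0, 0.7584)  len=1.0104
  (v3,v4,v2) [--+] → (-0.505175, 0.875011, 0.7584)–(0.505175, 0.875011, 0.7584)  len=1.0103
  (v4,v5,v2) [--+] → (-1.01035, 0, 0.7584)–(-0.505175, 0.875011, 0.7584)  len=1.0104
  (v5,v6,v2) [--+] → (-0.505175, -0.875011, 0.7584)–(-1.01035, 0, 0.7584)  len=1.0104
  (v6,v7,v2) [--+] → (0.505175, -0.875011, 0.7584)–(-0.505175, -0.875011, 0.7584)  len=1.0103
  (v7,v1,v2) [--+] → (1.01035, 0, 0.7584)–(0.505175, -0.875011, 0.7584)  len=1.0104

Chained into 1 loop(s):
  loop 1: 6 segments, perimeter = 6.0622
Total perimeter = 6.062


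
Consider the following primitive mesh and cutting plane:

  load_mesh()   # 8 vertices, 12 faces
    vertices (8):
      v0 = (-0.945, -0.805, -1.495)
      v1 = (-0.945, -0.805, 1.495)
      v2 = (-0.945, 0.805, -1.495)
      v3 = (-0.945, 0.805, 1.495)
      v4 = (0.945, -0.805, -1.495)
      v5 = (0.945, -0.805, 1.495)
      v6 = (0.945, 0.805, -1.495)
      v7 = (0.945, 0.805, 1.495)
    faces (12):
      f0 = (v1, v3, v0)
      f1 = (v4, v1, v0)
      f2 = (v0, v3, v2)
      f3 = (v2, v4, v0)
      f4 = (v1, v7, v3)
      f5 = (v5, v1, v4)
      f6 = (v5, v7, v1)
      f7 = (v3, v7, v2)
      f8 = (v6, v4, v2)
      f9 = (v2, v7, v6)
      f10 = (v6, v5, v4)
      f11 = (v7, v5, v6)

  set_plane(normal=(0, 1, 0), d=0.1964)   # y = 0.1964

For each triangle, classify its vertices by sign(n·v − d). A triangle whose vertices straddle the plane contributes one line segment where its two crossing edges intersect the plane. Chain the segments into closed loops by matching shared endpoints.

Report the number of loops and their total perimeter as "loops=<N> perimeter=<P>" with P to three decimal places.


loops=1 perimeter=9.760

Straddling triangles (8 of 12):
  (v1,v3,v0) [-+-] → (-0.945, 0.1964, 1.495)–(-0.945, 0.1964, 0.364743)  len=1.1303
  (v0,v3,v2) [-++] → (-0.945, 0.1964, 0.364743)–(-0.945, 0.1964, -1.495)  len=1.8597
  (v2,v4,v0) [+--] → (-0.230557, 0.1964, -1.495)–(-0.945, 0.1964, -1.495)  len=0.7144
  (v1,v7,v3) [-++] → (0.230557, 0.1964, 1.495)–(-0.945, 0.1964, 1.495)  len=1.1756
  (v5,v7,v1) [-+-] → (0.945, 0.1964, 1.495)–(0.230557, 0.1964, 1.495)  len=0.7144
  (v6,v4,v2) [+-+] → (0.945, 0.1964, -1.495)–(-0.230557, 0.1964, -1.495)  len=1.1756
  (v6,v5,v4) [+--] → (0.945, 0.1964, -0.364743)–(0.945, 0.1964, -1.495)  len=1.1303
  (v7,v5,v6) [+-+] → (0.945, 0.1964, 1.495)–(0.945, 0.1964, -0.364743)  len=1.8597

Chained into 1 loop(s):
  loop 1: 8 segments, perimeter = 9.7600
Total perimeter = 9.760


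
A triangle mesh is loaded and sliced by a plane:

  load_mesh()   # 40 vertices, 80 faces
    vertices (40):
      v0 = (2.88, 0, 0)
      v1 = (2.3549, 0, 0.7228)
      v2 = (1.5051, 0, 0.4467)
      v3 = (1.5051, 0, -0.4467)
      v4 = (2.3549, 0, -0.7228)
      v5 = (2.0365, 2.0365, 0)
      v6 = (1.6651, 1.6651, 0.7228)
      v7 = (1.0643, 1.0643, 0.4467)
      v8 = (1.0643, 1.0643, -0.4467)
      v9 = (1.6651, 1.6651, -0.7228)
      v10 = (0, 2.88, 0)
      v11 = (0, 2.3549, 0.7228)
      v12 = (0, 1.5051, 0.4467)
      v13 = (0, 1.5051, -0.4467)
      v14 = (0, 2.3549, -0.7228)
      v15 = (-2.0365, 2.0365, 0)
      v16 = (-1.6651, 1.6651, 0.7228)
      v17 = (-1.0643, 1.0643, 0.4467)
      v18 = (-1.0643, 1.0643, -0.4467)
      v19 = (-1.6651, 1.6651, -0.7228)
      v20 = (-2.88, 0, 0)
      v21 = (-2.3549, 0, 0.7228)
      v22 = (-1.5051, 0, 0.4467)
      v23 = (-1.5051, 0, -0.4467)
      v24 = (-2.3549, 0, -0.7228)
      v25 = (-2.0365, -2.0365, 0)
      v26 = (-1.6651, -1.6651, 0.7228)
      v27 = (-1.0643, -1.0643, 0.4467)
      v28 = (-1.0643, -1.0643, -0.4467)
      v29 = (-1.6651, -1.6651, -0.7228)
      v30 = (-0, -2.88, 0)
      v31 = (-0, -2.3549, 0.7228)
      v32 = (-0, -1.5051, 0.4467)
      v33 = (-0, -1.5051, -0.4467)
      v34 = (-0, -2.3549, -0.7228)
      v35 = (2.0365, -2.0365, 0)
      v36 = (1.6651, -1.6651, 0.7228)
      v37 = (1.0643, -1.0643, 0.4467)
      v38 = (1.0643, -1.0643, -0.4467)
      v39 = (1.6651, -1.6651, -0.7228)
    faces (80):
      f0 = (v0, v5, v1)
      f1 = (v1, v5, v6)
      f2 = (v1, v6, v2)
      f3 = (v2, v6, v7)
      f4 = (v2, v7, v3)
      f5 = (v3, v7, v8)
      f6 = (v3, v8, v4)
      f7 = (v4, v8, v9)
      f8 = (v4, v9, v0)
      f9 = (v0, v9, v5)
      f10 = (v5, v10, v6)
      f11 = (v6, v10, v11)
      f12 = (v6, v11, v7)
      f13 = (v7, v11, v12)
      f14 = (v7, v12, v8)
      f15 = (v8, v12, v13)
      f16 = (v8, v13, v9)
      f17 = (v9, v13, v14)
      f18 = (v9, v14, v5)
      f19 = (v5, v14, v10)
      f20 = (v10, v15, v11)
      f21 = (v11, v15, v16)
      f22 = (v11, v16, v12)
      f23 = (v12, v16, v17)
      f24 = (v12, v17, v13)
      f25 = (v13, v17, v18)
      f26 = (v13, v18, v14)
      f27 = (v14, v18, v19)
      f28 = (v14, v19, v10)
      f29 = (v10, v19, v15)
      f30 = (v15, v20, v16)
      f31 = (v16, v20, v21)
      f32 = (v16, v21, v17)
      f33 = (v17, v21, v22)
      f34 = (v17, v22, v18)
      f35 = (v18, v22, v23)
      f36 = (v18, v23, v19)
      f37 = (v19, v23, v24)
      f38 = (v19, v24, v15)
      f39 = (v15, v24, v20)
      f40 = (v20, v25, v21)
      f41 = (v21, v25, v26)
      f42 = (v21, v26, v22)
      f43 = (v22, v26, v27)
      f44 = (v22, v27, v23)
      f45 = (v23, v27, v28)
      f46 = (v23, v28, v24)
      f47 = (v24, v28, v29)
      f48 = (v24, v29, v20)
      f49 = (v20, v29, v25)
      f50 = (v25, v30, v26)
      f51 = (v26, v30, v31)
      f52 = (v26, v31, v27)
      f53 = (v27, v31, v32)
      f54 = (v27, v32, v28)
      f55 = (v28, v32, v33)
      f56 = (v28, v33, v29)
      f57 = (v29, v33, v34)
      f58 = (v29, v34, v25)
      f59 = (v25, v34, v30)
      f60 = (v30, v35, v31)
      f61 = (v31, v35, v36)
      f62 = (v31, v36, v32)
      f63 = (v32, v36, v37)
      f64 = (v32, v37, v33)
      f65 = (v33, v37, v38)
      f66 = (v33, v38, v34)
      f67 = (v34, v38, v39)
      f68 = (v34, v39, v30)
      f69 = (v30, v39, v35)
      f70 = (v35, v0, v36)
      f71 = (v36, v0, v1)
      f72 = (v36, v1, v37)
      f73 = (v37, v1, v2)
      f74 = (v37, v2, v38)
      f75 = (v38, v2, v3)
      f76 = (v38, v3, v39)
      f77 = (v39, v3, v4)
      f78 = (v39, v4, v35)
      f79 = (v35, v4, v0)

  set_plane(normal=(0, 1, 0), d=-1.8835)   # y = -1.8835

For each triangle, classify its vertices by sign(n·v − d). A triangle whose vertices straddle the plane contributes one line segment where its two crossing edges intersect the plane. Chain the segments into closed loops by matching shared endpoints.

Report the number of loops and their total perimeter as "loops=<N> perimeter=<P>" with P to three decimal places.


Straddling triangles (18 of 80):
  (v20,v25,v21) [+-+] → (-2.09987, -1.8835, 0)–(-2.06042, -1.8835, 0.0543032)  len=0.0671
  (v21,v25,v26) [+-+] → (-2.06042, -1.8835, 0.0543032)–(-1.8835, -1.8835, 0.297761)  len=0.3010
  (v20,v29,v25) [++-] → (-1.8835, -1.8835, -0.297761)–(-2.09987, -1.8835, 0)  len=0.3681
  (v25,v30,v26) [--+] → (-1.36577, -1.8835, 0.592864)–(-1.8835, -1.8835, 0.297761)  len=0.5959
  (v26,v30,v31) [+--] → (-1.36577, -1.8835, 0.592864)–(-1.13791, -1.8835, 0.7228)  len=0.2623
  (v26,v31,v27) [+-+] → (-1.13791, -1.8835, 0.7228)–(-0.388742, -1.8835, 0.621953)  len=0.7559
  (v27,v31,v32) [+-+] → (-0.388742, -1.8835, 0.621953)–(0, -1.8835, 0.569642)  len=0.3922
  (v29,v33,v34) [++-] → (0, -1.8835, -0.569642)–(-1.13791, -1.8835, -0.7228)  len=1.1482
  (v29,v34,v25) [+--] → (-1.13791, -1.8835, -0.7228)–(-1.8835, -1.8835, -0.297761)  len=0.8582
  (v31,v35,v36) [--+] → (1.8835, -1.8835, 0.297761)–(1.13791, -1.8835, 0.7228)  len=0.8582
  (v31,v36,v32) [-++] → (1.13791, -1.8835, 0.7228)–(0, -1.8835, 0.569642)  len=1.1482
  (v33,v38,v34) [++-] → (0.388742, -1.8835, -0.621953)–(0, -1.8835, -0.569642)  len=0.3922
  (v34,v38,v39) [-++] → (0.388742, -1.8835, -0.621953)–(1.13791, -1.8835, -0.7228)  len=0.7559
  (v34,v39,v30) [-+-] → (1.13791, -1.8835, -0.7228)–(1.36577, -1.8835, -0.592864)  len=0.2623
  (v30,v39,v35) [-+-] → (1.36577, -1.8835, -0.592864)–(1.8835, -1.8835, -0.297761)  len=0.5959
  (v35,v0,v36) [-++] → (2.09987, -1.8835, 0)–(1.8835, -1.8835, 0.297761)  len=0.3681
  (v39,v4,v35) [++-] → (2.06042, -1.8835, -0.0543032)–(1.8835, -1.8835, -0.297761)  len=0.3010
  (v35,v4,v0) [-++] → (2.06042, -1.8835, -0.0543032)–(2.09987, -1.8835, 0)  len=0.0671

Chained into 1 loop(s):
  loop 1: 18 segments, perimeter = 9.4979
Total perimeter = 9.498

loops=1 perimeter=9.498


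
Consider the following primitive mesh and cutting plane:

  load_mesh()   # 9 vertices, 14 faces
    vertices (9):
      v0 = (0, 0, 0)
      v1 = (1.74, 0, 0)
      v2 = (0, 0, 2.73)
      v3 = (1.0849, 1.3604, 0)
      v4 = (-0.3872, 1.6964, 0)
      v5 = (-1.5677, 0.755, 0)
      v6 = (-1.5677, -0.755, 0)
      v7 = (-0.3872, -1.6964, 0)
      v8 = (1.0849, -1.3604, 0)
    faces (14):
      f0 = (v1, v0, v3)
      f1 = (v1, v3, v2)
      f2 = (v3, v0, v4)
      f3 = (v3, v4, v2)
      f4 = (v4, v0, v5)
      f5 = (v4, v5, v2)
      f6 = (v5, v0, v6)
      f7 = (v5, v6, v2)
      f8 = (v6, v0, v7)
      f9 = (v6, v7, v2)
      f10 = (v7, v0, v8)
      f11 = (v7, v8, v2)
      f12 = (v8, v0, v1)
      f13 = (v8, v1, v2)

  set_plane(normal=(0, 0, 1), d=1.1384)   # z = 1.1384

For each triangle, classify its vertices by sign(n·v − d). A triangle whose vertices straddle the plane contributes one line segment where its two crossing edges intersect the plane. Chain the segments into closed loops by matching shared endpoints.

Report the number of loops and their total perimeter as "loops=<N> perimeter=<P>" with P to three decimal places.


Straddling triangles (7 of 14):
  (v1,v3,v2) [--+] → (0.632501, 0.793118, 1.1384)–(1.01443, 0, 1.1384)  len=0.8803
  (v3,v4,v2) [--+] → (-0.225739, 0.989007, 1.1384)–(0.632501, 0.793118, 1.1384)  len=0.8803
  (v4,v5,v2) [--+] → (-0.913975, 0.440168, 1.1384)–(-0.225739, 0.989007, 1.1384)  len=0.8803
  (v5,v6,v2) [--+] → (-0.913975, -0.440168, 1.1384)–(-0.913975, 0.440168, 1.1384)  len=0.8803
  (v6,v7,v2) [--+] → (-0.225739, -0.989007, 1.1384)–(-0.913975, -0.440168, 1.1384)  len=0.8803
  (v7,v8,v2) [--+] → (0.632501, -0.793118, 1.1384)–(-0.225739, -0.989007, 1.1384)  len=0.8803
  (v8,v1,v2) [--+] → (1.01443, 0, 1.1384)–(0.632501, -0.793118, 1.1384)  len=0.8803

Chained into 1 loop(s):
  loop 1: 7 segments, perimeter = 6.1621
Total perimeter = 6.162

loops=1 perimeter=6.162


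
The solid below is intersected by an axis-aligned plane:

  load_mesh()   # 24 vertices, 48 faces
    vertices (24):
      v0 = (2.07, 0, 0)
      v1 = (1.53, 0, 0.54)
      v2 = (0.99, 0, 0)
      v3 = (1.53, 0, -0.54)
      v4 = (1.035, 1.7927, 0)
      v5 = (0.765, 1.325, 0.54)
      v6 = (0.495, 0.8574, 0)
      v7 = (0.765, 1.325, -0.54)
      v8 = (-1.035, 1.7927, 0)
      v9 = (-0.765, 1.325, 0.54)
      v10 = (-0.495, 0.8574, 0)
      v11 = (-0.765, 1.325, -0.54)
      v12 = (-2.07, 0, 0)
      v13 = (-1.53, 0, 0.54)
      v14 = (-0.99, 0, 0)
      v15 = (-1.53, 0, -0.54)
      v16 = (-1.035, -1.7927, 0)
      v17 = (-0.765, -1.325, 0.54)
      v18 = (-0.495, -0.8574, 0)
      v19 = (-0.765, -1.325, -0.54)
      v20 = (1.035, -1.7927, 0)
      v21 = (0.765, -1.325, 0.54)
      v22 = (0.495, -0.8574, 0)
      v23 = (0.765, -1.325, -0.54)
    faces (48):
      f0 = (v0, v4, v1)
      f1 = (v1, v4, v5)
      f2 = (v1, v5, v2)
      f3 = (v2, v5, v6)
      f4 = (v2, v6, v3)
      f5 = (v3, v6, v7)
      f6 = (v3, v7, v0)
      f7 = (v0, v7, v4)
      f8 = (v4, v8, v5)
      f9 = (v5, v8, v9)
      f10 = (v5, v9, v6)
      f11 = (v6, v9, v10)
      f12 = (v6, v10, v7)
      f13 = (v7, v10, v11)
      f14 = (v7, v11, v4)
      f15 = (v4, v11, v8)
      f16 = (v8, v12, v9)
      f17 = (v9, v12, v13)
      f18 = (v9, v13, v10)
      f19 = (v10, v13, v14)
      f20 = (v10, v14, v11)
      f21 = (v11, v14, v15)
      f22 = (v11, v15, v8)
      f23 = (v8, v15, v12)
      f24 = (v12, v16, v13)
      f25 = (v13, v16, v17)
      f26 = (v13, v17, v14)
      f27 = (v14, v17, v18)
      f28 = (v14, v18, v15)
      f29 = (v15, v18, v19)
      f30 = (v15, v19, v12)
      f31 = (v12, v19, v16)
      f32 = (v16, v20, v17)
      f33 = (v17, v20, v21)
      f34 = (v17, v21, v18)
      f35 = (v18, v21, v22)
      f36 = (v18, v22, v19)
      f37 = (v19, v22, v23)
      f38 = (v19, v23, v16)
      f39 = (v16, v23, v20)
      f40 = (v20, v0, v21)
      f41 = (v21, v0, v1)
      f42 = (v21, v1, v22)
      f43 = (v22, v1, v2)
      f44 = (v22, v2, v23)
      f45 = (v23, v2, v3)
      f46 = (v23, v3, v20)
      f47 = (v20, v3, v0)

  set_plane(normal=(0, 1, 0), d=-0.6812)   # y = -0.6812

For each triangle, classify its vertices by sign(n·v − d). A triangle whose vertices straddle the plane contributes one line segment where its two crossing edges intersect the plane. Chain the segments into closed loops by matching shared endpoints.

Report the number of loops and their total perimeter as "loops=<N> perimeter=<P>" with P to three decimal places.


loops=2 perimeter=6.109

Straddling triangles (16 of 48):
  (v12,v16,v13) [+-+] → (-1.67672, -0.6812, 0)–(-1.34191, -0.6812, 0.334808)  len=0.4735
  (v13,v16,v17) [+--] → (-1.34191, -0.6812, 0.334808)–(-1.1367, -0.6812, 0.54)  len=0.2902
  (v13,v17,v14) [+-+] → (-1.1367, -0.6812, 0.54)–(-0.874325, -0.6812, 0.277621)  len=0.3711
  (v14,v17,v18) [+--] → (-0.874325, -0.6812, 0.277621)–(-0.596725, -0.6812, 0)  len=0.3926
  (v14,v18,v15) [+-+] → (-0.596725, -0.6812, 0)–(-0.707698, -0.6812, -0.110973)  len=0.1569
  (v15,v18,v19) [+--] → (-0.707698, -0.6812, -0.110973)–(-1.1367, -0.6812, -0.54)  len=0.6067
  (v15,v19,v12) [+-+] → (-1.1367, -0.6812, -0.54)–(-1.39908, -0.6812, -0.277621)  len=0.3711
  (v12,v19,v16) [+--] → (-1.39908, -0.6812, -0.277621)–(-1.67672, -0.6812, 0)  len=0.3926
  (v20,v0,v21) [-+-] → (1.67672, -0.6812, 0)–(1.39908, -0.6812, 0.277621)  len=0.3926
  (v21,v0,v1) [-++] → (1.39908, -0.6812, 0.277621)–(1.1367, -0.6812, 0.54)  len=0.3711
  (v21,v1,v22) [-+-] → (1.1367, -0.6812, 0.54)–(0.707698, -0.6812, 0.110973)  len=0.6067
  (v22,v1,v2) [-++] → (0.707698, -0.6812, 0.110973)–(0.596725, -0.6812, 0)  len=0.1569
  (v22,v2,v23) [-+-] → (0.596725, -0.6812, 0)–(0.874325, -0.6812, -0.277621)  len=0.3926
  (v23,v2,v3) [-++] → (0.874325, -0.6812, -0.277621)–(1.1367, -0.6812, -0.54)  len=0.3711
  (v23,v3,v20) [-+-] → (1.1367, -0.6812, -0.54)–(1.34191, -0.6812, -0.334808)  len=0.2902
  (v20,v3,v0) [-++] → (1.34191, -0.6812, -0.334808)–(1.67672, -0.6812, 0)  len=0.4735

Chained into 2 loop(s):
  loop 1: 8 segments, perimeter = 3.0547
  loop 2: 8 segments, perimeter = 3.0547
Total perimeter = 6.109


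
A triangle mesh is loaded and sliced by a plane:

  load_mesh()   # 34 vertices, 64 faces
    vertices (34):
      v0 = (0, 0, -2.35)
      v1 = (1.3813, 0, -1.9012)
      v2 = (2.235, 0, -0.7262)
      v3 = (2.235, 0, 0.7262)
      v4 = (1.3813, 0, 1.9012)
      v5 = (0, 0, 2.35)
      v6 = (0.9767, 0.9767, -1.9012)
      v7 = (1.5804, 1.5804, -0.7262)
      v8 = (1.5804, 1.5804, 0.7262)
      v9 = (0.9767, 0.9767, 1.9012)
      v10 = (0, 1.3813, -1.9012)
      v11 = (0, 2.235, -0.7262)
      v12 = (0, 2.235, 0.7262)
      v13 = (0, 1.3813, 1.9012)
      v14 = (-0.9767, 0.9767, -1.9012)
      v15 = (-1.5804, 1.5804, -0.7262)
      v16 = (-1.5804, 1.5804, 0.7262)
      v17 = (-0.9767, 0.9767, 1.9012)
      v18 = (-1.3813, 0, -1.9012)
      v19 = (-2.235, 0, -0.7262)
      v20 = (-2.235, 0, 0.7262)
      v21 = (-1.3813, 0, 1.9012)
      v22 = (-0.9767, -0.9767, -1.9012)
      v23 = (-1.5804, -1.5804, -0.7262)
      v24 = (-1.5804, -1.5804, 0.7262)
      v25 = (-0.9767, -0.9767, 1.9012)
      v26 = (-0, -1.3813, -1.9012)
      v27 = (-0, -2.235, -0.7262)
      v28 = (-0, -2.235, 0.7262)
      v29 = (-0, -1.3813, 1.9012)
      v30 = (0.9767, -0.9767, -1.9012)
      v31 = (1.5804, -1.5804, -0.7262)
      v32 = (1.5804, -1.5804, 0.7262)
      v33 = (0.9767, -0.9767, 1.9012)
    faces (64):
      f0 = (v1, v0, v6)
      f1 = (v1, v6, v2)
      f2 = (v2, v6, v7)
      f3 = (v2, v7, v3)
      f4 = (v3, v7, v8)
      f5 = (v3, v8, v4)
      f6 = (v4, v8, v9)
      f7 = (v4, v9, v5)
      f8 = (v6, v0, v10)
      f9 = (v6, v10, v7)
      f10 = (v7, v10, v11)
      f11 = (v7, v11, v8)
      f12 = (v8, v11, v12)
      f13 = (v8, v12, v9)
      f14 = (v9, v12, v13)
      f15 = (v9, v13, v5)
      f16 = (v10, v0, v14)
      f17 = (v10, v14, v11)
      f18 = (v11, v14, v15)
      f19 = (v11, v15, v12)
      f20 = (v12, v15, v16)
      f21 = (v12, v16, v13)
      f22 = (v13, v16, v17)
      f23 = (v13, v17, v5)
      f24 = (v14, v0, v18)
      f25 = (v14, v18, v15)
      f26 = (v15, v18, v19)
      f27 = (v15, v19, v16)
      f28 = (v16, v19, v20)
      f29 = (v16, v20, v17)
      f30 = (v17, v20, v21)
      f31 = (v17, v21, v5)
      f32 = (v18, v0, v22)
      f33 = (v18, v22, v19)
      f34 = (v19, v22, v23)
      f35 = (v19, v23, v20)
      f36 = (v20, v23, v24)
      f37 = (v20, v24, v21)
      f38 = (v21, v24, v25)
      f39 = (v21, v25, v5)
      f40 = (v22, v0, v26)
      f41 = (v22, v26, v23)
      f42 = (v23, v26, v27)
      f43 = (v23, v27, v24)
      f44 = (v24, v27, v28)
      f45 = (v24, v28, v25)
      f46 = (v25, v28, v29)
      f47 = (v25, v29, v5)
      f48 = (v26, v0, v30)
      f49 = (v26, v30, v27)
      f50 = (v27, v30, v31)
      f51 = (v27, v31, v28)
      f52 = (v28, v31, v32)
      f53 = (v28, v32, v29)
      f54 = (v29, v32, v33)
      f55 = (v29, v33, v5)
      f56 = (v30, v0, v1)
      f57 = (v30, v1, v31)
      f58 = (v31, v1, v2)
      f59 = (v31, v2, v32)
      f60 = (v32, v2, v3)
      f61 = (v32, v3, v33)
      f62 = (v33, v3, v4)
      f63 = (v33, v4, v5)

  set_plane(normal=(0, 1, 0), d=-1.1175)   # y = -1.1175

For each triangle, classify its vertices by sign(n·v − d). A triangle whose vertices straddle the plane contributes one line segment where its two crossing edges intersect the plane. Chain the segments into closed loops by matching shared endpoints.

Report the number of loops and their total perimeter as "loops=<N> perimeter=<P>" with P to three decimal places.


Straddling triangles (20 of 64):
  (v19,v22,v23) [++-] → (-1.1175, -1.1175, -1.62716)–(-1.77213, -1.1175, -0.7262)  len=1.1137
  (v19,v23,v20) [+-+] → (-1.77213, -1.1175, -0.7262)–(-1.77213, -1.1175, -0.300791)  len=0.4254
  (v20,v23,v24) [+--] → (-1.77213, -1.1175, -0.300791)–(-1.77213, -1.1175, 0.7262)  len=1.0270
  (v20,v24,v21) [+-+] → (-1.77213, -1.1175, 0.7262)–(-1.52208, -1.1175, 1.07036)  len=0.4254
  (v21,v24,v25) [+-+] → (-1.52208, -1.1175, 1.07036)–(-1.1175, -1.1175, 1.62716)  len=0.6883
  (v22,v0,v26) [++-] → (0, -1.1175, -1.98691)–(-0.63681, -1.1175, -1.9012)  len=0.6426
  (v22,v26,v23) [+--] → (-0.63681, -1.1175, -1.9012)–(-1.1175, -1.1175, -1.62716)  len=0.5533
  (v24,v28,v25) [--+] → (-0.86741, -1.1175, 1.76972)–(-1.1175, -1.1175, 1.62716)  len=0.2879
  (v25,v28,v29) [+--] → (-0.86741, -1.1175, 1.76972)–(-0.63681, -1.1175, 1.9012)  len=0.2654
  (v25,v29,v5) [+-+] → (-0.63681, -1.1175, 1.9012)–(0, -1.1175, 1.98691)  len=0.6426
  (v26,v0,v30) [-++] → (0, -1.1175, -1.98691)–(0.63681, -1.1175, -1.9012)  len=0.6426
  (v26,v30,v27) [-+-] → (0.63681, -1.1175, -1.9012)–(0.86741, -1.1175, -1.76972)  len=0.2654
  (v27,v30,v31) [-+-] → (0.86741, -1.1175, -1.76972)–(1.1175, -1.1175, -1.62716)  len=0.2879
  (v29,v32,v33) [--+] → (1.1175, -1.1175, 1.62716)–(0.63681, -1.1175, 1.9012)  len=0.5533
  (v29,v33,v5) [-++] → (0.63681, -1.1175, 1.9012)–(0, -1.1175, 1.98691)  len=0.6426
  (v30,v1,v31) [++-] → (1.52208, -1.1175, -1.07036)–(1.1175, -1.1175, -1.62716)  len=0.6883
  (v31,v1,v2) [-++] → (1.52208, -1.1175, -1.07036)–(1.77213, -1.1175, -0.7262)  len=0.4254
  (v31,v2,v32) [-+-] → (1.77213, -1.1175, -0.7262)–(1.77213, -1.1175, 0.300791)  len=1.0270
  (v32,v2,v3) [-++] → (1.77213, -1.1175, 0.300791)–(1.77213, -1.1175, 0.7262)  len=0.4254
  (v32,v3,v33) [-++] → (1.77213, -1.1175, 0.7262)–(1.1175, -1.1175, 1.62716)  len=1.1137

Chained into 1 loop(s):
  loop 1: 20 segments, perimeter = 12.1430
Total perimeter = 12.143

loops=1 perimeter=12.143


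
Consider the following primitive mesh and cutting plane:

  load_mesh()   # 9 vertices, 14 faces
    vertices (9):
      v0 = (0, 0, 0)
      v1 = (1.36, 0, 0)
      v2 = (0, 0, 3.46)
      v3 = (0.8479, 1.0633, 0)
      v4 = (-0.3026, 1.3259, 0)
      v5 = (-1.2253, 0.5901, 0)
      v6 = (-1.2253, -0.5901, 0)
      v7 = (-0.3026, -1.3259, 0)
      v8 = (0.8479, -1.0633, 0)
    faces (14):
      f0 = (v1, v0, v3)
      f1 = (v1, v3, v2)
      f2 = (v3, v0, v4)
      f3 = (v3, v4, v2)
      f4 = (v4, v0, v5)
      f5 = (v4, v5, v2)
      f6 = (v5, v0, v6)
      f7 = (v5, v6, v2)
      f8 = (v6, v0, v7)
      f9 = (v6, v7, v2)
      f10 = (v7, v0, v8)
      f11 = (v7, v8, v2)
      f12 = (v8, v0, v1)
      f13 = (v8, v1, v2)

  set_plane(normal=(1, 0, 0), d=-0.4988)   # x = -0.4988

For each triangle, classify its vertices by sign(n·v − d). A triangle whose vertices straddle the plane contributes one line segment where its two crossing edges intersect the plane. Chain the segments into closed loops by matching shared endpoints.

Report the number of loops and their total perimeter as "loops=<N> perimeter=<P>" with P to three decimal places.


loops=1 perimeter=7.324

Straddling triangles (6 of 14):
  (v4,v0,v5) [++-] → (-0.4988, 0.24022, 0)–(-0.4988, 1.16944, 0)  len=0.9292
  (v4,v5,v2) [+-+] → (-0.4988, 1.16944, 0)–(-0.4988, 0.24022, 2.05149)  len=2.2521
  (v5,v0,v6) [-+-] → (-0.4988, 0.24022, 0)–(-0.4988, -0.24022, 0)  len=0.4804
  (v5,v6,v2) [--+] → (-0.4988, -0.24022, 2.05149)–(-0.4988, 0.24022, 2.05149)  len=0.4804
  (v6,v0,v7) [-++] → (-0.4988, -0.24022, 0)–(-0.4988, -1.16944, 0)  len=0.9292
  (v6,v7,v2) [-++] → (-0.4988, -1.16944, 0)–(-0.4988, -0.24022, 2.05149)  len=2.2521

Chained into 1 loop(s):
  loop 1: 6 segments, perimeter = 7.3236
Total perimeter = 7.324


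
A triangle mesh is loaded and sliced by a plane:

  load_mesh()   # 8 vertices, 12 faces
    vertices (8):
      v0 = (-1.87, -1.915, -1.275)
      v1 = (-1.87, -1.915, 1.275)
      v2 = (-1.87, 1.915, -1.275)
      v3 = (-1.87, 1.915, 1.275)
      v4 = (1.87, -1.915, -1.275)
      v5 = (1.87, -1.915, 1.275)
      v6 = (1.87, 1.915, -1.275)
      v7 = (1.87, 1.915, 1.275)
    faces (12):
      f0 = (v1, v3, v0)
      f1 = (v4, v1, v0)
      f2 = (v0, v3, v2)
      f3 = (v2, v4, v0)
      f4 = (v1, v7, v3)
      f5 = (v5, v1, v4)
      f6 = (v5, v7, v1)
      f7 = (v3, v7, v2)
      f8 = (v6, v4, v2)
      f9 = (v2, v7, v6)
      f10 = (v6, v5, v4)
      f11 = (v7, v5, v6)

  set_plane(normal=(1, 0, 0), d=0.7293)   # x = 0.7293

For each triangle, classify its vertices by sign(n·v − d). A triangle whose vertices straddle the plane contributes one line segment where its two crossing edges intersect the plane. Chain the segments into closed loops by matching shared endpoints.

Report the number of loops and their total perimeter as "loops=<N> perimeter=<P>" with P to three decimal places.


loops=1 perimeter=12.760

Straddling triangles (8 of 12):
  (v4,v1,v0) [+--] → (0.7293, -1.915, -0.49725)–(0.7293, -1.915, -1.275)  len=0.7778
  (v2,v4,v0) [-+-] → (0.7293, -0.74685, -1.275)–(0.7293, -1.915, -1.275)  len=1.1682
  (v1,v7,v3) [-+-] → (0.7293, 0.74685, 1.275)–(0.7293, 1.915, 1.275)  len=1.1682
  (v5,v1,v4) [+-+] → (0.7293, -1.915, 1.275)–(0.7293, -1.915, -0.49725)  len=1.7722
  (v5,v7,v1) [++-] → (0.7293, 0.74685, 1.275)–(0.7293, -1.915, 1.275)  len=2.6618
  (v3,v7,v2) [-+-] → (0.7293, 1.915, 1.275)–(0.7293, 1.915, 0.49725)  len=0.7778
  (v6,v4,v2) [++-] → (0.7293, -0.74685, -1.275)–(0.7293, 1.915, -1.275)  len=2.6618
  (v2,v7,v6) [-++] → (0.7293, 1.915, 0.49725)–(0.7293, 1.915, -1.275)  len=1.7722

Chained into 1 loop(s):
  loop 1: 8 segments, perimeter = 12.7600
Total perimeter = 12.760
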